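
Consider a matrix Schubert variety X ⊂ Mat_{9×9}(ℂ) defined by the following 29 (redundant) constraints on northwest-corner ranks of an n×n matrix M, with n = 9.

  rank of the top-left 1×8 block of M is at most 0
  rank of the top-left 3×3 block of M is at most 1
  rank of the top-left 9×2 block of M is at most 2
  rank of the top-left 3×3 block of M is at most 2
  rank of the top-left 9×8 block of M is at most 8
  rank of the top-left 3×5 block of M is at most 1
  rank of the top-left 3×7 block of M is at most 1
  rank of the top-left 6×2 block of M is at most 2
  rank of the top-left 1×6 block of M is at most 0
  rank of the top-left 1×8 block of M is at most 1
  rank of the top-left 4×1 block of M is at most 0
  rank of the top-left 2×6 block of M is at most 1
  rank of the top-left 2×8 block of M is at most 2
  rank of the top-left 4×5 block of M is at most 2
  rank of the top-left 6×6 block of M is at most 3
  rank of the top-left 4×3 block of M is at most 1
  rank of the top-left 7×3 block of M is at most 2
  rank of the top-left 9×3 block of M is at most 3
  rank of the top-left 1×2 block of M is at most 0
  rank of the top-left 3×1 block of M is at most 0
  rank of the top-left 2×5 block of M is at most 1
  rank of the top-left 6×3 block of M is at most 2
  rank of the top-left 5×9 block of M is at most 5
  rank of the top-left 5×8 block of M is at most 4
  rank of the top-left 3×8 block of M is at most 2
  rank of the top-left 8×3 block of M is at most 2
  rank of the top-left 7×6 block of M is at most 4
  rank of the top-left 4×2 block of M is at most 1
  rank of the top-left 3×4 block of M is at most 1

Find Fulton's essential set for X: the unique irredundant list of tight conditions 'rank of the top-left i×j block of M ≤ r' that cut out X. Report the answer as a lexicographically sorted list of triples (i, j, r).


Reconstructing r_w from the 29 given conditions:

  i=1: 0, 0, 0, 0, 0, 0, 0, 0, 1
  i=2: 0, 1, 1, 1, 1, 1, 1, 1, 2
  i=3: 0, 1, 1, 1, 1, 1, 1, 2, 3
  i=4: 0, 1, 1, 2, 2, 2, 2, 3, 4
  i=5: 1, 2, 2, 3, 3, 3, 3, 4, 5
  i=6: 1, 2, 2, 3, 3, 3, 4, 5, 6
  i=7: 1, 2, 2, 3, 4, 4, 5, 6, 7
  i=8: 1, 2, 2, 3, 4, 5, 6, 7, 8
  i=9: 1, 2, 3, 4, 5, 6, 7, 8, 9

reading off 1-entries of Δ²R: w = (9, 2, 8, 4, 1, 7, 5, 6, 3).

|D(w)|=22, |Ess(w)|=6:

[(1, 8, 0), (3, 7, 1), (4, 1, 0), (4, 3, 1), (6, 6, 3), (8, 3, 2)]


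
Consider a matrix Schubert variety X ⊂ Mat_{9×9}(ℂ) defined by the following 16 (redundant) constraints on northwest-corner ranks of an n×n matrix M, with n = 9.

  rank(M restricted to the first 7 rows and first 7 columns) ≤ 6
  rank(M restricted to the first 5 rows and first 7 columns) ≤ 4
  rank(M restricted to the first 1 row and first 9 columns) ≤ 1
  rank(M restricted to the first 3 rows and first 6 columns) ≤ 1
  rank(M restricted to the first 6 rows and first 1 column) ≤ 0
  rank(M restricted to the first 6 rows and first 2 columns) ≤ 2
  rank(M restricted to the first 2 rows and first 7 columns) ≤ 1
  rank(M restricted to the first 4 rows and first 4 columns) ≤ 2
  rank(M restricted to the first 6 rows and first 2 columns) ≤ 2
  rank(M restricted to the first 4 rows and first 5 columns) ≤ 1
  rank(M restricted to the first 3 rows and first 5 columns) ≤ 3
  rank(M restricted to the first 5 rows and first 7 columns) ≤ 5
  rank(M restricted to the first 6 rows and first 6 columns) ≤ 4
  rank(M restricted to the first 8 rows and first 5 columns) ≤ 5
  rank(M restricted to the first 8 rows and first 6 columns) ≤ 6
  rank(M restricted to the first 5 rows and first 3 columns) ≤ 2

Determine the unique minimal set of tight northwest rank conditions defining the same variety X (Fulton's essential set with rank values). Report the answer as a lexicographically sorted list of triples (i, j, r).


Rank table r_w(9×9) implied by the 16 constraints:

  row 1: 0  1  1  1  1  1  1  1  1
  row 2: 0  1  1  1  1  1  1  2  2
  row 3: 0  1  1  1  1  1  2  3  3
  row 4: 0  1  1  1  1  2  3  4  4
  row 5: 0  1  2  2  2  3  4  5  5
  row 6: 0  1  2  3  3  4  5  6  6
  row 7: 1  2  3  4  4  5  6  7  7
  row 8: 1  2  3  4  5  6  7  8  8
  row 9: 1  2  3  4  5  6  7  8  9

reading off 1-entries of Δ²R: w = (2, 8, 7, 6, 3, 4, 1, 5, 9).

4 SE-corners of the 18-cell Rothe diagram give Ess(w):

[(2, 7, 1), (3, 6, 1), (4, 5, 1), (6, 1, 0)]


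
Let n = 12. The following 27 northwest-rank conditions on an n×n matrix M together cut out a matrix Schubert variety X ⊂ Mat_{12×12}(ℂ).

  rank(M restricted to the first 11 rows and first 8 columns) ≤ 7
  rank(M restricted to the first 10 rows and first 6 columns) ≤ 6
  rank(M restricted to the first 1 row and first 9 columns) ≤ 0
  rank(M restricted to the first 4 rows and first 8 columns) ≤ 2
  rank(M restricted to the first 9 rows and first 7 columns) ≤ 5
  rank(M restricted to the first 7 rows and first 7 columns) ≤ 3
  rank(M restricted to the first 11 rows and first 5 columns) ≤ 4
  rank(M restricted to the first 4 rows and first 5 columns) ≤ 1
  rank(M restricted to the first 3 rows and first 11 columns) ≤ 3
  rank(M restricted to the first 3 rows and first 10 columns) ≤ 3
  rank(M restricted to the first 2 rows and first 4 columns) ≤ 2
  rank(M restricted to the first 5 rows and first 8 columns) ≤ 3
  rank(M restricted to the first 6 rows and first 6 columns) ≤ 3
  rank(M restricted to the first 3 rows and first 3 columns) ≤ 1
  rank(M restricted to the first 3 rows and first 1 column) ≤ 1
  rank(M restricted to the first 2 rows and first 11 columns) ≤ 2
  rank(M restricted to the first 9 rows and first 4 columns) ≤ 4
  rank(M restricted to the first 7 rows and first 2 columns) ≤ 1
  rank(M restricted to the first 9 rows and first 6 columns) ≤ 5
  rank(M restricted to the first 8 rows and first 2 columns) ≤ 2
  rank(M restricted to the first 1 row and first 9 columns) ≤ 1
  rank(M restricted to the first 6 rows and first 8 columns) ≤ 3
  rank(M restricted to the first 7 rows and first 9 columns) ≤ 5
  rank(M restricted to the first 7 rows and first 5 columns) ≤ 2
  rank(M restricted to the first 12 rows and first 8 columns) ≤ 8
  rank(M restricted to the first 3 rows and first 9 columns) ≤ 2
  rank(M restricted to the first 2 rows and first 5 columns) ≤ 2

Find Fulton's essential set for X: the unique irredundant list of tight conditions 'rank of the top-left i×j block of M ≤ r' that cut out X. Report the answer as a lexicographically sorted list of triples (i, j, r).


Computing R[i][j] = min implied NW-rank bound (n=12, 27 conditions):

  0  0  0  0  0  0  0  0  0  1  1  1
  1  1  1  1  1  1  1  1  1  2  2  2
  1  1  1  1  1  2  2  2  2  3  3  3
  1  1  1  1  1  2  2  2  3  4  4  4
  1  1  2  2  2  3  3  3  4  5  5  5
  1  1  2  2  2  3  3  3  4  5  6  6
  1  1  2  2  2  3  3  4  5  6  7  7
  1  2  3  3  3  4  4  5  6  7  8  8
  1  2  3  4  4  5  5  6  7  8  9  9
  1  2  3  4  4  5  6  7  8  9  10  10
  1  2  3  4  4  5  6  7  8  9  10  11
  1  2  3  4  5  6  7  8  9  10  11  12

second differences of R give the permutation w = (10, 1, 6, 9, 3, 11, 8, 2, 4, 7, 12, 5).

ℓ(w)=31; the 8 essential cells (i,j,r):

[(1, 9, 0), (4, 5, 1), (4, 8, 2), (6, 8, 3), (7, 2, 1), (7, 5, 2), (7, 7, 3), (11, 5, 4)]


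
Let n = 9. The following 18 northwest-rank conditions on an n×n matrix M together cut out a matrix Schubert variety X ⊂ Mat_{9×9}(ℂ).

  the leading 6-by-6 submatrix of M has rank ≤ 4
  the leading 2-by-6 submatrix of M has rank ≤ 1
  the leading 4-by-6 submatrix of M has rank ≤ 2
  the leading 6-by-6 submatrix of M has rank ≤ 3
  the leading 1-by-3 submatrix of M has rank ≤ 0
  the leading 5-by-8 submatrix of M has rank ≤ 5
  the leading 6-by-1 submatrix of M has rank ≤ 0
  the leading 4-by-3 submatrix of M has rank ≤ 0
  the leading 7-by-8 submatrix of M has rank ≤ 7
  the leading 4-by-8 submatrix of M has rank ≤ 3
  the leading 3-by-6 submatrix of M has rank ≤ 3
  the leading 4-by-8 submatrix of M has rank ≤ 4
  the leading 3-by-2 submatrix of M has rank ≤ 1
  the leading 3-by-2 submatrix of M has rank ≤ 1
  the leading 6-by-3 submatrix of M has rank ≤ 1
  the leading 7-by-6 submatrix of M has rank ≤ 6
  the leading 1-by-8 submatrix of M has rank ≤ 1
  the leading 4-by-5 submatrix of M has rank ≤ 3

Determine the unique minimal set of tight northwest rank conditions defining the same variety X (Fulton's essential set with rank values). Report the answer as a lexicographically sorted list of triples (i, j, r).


Propagating the 18 rank bounds to every northwest block:

  R[1]: 0  0  0  1  1  1  1  1  1
  R[2]: 0  0  0  1  1  1  2  2  2
  R[3]: 0  0  0  1  2  2  3  3  3
  R[4]: 0  0  0  1  2  2  3  3  4
  R[5]: 0  1  1  2  3  3  4  4  5
  R[6]: 0  1  1  2  3  3  4  5  6
  R[7]: 1  2  2  3  4  4  5  6  7
  R[8]: 1  2  3  4  5  5  6  7  8
  R[9]: 1  2  3  4  5  6  7  8  9

reading off 1-entries of Δ²R: w = (4, 7, 5, 9, 2, 8, 1, 3, 6).

ℓ(w)=20; the 7 essential cells (i,j,r):

[(2, 6, 1), (4, 3, 0), (4, 6, 2), (4, 8, 3), (6, 1, 0), (6, 3, 1), (6, 6, 3)]


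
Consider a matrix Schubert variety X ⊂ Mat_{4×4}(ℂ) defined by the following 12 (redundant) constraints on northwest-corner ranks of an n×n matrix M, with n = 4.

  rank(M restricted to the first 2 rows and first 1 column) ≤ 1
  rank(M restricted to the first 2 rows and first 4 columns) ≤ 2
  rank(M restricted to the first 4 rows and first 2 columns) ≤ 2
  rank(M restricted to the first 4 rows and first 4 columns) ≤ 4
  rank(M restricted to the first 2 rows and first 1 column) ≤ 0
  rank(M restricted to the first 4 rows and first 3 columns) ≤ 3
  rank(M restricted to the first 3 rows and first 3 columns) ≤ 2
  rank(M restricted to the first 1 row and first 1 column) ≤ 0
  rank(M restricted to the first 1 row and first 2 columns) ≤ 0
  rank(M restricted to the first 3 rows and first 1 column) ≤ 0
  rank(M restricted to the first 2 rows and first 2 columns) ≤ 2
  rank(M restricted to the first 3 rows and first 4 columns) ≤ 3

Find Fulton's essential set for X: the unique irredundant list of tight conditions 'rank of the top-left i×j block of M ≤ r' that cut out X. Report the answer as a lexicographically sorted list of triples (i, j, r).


Computing R[i][j] = min implied NW-rank bound (n=4, 12 conditions):

  R[1]: 0 0 1 1
  R[2]: 0 1 2 2
  R[3]: 0 1 2 3
  R[4]: 1 2 3 4

the unique w with this rank table is (3, 2, 4, 1).

Fulton essential set (2 of the 4 Rothe cells):

[(1, 2, 0), (3, 1, 0)]


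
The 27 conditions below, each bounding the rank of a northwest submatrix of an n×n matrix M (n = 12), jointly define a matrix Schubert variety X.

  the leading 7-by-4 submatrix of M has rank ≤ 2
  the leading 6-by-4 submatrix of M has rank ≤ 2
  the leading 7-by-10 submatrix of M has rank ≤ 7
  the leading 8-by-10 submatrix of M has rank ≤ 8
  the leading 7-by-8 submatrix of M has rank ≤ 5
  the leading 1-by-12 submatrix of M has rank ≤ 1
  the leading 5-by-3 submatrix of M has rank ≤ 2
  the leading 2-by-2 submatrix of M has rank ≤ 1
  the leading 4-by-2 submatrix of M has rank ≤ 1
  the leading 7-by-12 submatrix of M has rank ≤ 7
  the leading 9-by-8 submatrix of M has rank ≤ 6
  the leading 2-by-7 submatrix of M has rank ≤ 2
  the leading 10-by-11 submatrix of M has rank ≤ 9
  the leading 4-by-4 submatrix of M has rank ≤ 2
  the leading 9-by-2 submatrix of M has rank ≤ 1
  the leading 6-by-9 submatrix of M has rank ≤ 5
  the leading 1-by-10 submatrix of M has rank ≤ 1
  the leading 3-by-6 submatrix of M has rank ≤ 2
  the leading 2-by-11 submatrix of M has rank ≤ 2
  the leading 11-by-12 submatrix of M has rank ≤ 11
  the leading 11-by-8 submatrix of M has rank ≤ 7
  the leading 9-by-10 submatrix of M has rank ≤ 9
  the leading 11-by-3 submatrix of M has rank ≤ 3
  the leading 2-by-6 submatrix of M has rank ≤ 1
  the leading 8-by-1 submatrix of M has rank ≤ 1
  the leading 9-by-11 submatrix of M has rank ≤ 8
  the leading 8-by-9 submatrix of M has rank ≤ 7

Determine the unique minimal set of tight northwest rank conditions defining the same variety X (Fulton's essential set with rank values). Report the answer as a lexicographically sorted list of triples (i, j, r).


The tightest implied rank at each (i,j), from the 27 conditions:

  R[1]: 1, 1, 1, 1, 1, 1, 1, 1, 1, 1, 1, 1
  R[2]: 1, 1, 1, 1, 1, 1, 2, 2, 2, 2, 2, 2
  R[3]: 1, 1, 2, 2, 2, 2, 3, 3, 3, 3, 3, 3
  R[4]: 1, 1, 2, 2, 3, 3, 4, 4, 4, 4, 4, 4
  R[5]: 1, 1, 2, 2, 3, 4, 5, 5, 5, 5, 5, 5
  R[6]: 1, 1, 2, 2, 3, 4, 5, 5, 5, 6, 6, 6
  R[7]: 1, 1, 2, 2, 3, 4, 5, 5, 6, 7, 7, 7
  R[8]: 1, 1, 2, 3, 4, 5, 6, 6, 7, 8, 8, 8
  R[9]: 1, 1, 2, 3, 4, 5, 6, 6, 7, 8, 8, 9
  R[10]: 1, 2, 3, 4, 5, 6, 7, 7, 8, 9, 9, 10
  R[11]: 1, 2, 3, 4, 5, 6, 7, 7, 8, 9, 10, 11
  R[12]: 1, 2, 3, 4, 5, 6, 7, 8, 9, 10, 11, 12

reading off 1-entries of Δ²R: w = (1, 7, 3, 5, 6, 10, 9, 4, 12, 2, 11, 8).

ℓ(w)=22; the 8 essential cells (i,j,r):

[(2, 6, 1), (6, 9, 5), (7, 4, 2), (7, 8, 5), (9, 2, 1), (9, 8, 6), (9, 11, 8), (11, 8, 7)]


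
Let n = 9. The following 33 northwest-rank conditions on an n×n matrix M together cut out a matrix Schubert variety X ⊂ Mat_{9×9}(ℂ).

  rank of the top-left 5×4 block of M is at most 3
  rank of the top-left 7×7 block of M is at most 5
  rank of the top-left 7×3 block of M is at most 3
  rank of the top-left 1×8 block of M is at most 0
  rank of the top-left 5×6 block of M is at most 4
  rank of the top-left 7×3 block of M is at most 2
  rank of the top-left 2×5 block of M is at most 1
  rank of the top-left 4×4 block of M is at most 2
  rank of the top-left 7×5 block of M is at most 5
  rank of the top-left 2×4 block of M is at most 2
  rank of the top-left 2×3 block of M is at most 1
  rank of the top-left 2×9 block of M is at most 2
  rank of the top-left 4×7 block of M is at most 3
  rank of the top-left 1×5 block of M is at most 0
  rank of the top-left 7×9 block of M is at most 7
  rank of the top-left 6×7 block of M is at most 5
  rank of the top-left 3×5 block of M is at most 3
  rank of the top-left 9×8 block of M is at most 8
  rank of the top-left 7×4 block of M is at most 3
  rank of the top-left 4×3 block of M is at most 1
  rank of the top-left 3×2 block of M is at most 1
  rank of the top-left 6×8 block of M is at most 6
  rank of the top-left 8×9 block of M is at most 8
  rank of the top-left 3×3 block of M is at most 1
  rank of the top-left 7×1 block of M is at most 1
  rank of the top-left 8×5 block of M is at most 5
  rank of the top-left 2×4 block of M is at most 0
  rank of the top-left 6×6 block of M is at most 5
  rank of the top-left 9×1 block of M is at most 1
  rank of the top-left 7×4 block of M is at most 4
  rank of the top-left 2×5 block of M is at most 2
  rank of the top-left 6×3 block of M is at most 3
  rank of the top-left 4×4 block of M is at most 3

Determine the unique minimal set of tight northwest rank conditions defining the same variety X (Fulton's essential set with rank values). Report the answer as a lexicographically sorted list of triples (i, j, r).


Computing R[i][j] = min implied NW-rank bound (n=9, 33 conditions):

  i=1: 0  0  0  0  0  0  0  0  1
  i=2: 0  0  0  0  1  1  1  1  2
  i=3: 1  1  1  1  2  2  2  2  3
  i=4: 1  1  1  2  3  3  3  3  4
  i=5: 1  2  2  3  4  4  4  4  5
  i=6: 1  2  2  3  4  5  5  5  6
  i=7: 1  2  2  3  4  5  5  6  7
  i=8: 1  2  3  4  5  6  6  7  8
  i=9: 1  2  3  4  5  6  7  8  9

so w = (9, 5, 1, 4, 2, 6, 8, 3, 7).

Rothe diagram D(w) (17 cells), 5 SE-corners (essential conditions):

[(1, 8, 0), (2, 4, 0), (4, 3, 1), (7, 3, 2), (7, 7, 5)]


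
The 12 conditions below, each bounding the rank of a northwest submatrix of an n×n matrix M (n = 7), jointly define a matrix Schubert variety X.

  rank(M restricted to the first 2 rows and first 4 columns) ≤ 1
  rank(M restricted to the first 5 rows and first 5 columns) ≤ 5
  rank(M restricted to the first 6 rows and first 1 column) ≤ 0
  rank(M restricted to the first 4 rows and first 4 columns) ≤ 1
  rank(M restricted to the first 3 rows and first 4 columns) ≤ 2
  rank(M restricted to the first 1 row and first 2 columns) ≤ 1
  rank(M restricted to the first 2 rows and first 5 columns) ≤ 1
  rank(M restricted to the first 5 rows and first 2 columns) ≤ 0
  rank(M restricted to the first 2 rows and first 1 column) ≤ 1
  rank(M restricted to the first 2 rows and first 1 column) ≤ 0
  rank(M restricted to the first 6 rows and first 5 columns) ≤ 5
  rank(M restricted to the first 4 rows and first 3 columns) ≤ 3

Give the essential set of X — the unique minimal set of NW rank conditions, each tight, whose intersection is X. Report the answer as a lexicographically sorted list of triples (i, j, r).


The tightest implied rank at each (i,j), from the 12 conditions:

  i=1: 0 | 0 | 1 | 1 | 1 | 1 | 1
  i=2: 0 | 0 | 1 | 1 | 1 | 2 | 2
  i=3: 0 | 0 | 1 | 1 | 2 | 3 | 3
  i=4: 0 | 0 | 1 | 1 | 2 | 3 | 4
  i=5: 0 | 0 | 1 | 2 | 3 | 4 | 5
  i=6: 0 | 1 | 2 | 3 | 4 | 5 | 6
  i=7: 1 | 2 | 3 | 4 | 5 | 6 | 7

the unique w with this rank table is (3, 6, 5, 7, 4, 2, 1).

4 SE-corners of the 15-cell Rothe diagram give Ess(w):

[(2, 5, 1), (4, 4, 1), (5, 2, 0), (6, 1, 0)]


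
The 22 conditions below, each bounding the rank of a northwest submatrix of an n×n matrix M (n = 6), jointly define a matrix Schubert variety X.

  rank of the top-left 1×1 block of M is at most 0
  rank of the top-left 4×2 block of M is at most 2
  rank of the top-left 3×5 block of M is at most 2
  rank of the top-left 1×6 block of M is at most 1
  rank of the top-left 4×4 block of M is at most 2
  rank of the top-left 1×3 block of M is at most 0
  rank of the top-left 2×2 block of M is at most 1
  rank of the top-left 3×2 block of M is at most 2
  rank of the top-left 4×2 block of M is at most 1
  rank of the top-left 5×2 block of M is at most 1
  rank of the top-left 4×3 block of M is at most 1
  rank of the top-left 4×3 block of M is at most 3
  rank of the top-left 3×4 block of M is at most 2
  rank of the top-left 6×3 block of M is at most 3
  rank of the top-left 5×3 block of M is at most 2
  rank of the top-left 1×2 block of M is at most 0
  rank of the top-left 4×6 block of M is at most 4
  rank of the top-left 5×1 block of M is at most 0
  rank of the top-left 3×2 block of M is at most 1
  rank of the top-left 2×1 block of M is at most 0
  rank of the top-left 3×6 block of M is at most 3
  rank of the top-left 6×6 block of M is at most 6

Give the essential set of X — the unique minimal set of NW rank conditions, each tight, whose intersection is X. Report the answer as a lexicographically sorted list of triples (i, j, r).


Reconstructing r_w from the 22 given conditions:

  i=1: 0 0 0 1 1 1
  i=2: 0 1 1 2 2 2
  i=3: 0 1 1 2 2 3
  i=4: 0 1 1 2 3 4
  i=5: 0 1 2 3 4 5
  i=6: 1 2 3 4 5 6

second differences of R give the permutation w = (4, 2, 6, 5, 3, 1).

ℓ(w)=10; the 4 essential cells (i,j,r):

[(1, 3, 0), (3, 5, 2), (4, 3, 1), (5, 1, 0)]


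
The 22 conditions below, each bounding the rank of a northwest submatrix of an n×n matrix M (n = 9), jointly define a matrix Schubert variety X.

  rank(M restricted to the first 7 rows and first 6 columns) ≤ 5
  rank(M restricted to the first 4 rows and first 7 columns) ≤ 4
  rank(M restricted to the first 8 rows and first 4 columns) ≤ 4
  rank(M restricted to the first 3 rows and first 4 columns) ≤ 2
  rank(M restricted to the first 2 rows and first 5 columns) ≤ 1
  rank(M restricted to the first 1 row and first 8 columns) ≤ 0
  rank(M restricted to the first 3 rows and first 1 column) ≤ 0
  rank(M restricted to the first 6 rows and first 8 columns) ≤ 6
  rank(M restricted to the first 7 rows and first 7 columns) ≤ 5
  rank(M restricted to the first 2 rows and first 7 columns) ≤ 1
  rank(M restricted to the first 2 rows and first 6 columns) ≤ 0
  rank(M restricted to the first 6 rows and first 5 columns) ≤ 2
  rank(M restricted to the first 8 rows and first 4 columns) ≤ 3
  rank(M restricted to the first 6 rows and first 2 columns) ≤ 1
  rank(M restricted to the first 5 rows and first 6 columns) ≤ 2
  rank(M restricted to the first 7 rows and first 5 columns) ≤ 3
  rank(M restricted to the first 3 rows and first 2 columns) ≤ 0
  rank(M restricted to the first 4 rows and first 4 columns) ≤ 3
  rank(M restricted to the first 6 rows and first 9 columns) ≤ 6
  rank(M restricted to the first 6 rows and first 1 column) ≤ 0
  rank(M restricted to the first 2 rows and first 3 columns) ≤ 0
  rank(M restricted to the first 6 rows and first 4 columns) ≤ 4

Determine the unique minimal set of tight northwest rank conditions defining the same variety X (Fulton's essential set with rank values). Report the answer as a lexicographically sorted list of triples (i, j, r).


The tightest implied rank at each (i,j), from the 22 conditions:

  row 1: 0  0  0  0  0  0  0  0  1
  row 2: 0  0  0  0  0  0  1  1  2
  row 3: 0  0  1  1  1  1  2  2  3
  row 4: 0  1  2  2  2  2  3  3  4
  row 5: 0  1  2  2  2  2  3  4  5
  row 6: 0  1  2  2  2  3  4  5  6
  row 7: 1  2  3  3  3  4  5  6  7
  row 8: 1  2  3  3  4  5  6  7  8
  row 9: 1  2  3  4  5  6  7  8  9

reading off 1-entries of Δ²R: w = (9, 7, 3, 2, 8, 6, 1, 5, 4).

Rothe diagram D(w) (25 cells), 7 SE-corners (essential conditions):

[(1, 8, 0), (2, 6, 0), (3, 2, 0), (5, 6, 2), (6, 1, 0), (6, 5, 2), (8, 4, 3)]


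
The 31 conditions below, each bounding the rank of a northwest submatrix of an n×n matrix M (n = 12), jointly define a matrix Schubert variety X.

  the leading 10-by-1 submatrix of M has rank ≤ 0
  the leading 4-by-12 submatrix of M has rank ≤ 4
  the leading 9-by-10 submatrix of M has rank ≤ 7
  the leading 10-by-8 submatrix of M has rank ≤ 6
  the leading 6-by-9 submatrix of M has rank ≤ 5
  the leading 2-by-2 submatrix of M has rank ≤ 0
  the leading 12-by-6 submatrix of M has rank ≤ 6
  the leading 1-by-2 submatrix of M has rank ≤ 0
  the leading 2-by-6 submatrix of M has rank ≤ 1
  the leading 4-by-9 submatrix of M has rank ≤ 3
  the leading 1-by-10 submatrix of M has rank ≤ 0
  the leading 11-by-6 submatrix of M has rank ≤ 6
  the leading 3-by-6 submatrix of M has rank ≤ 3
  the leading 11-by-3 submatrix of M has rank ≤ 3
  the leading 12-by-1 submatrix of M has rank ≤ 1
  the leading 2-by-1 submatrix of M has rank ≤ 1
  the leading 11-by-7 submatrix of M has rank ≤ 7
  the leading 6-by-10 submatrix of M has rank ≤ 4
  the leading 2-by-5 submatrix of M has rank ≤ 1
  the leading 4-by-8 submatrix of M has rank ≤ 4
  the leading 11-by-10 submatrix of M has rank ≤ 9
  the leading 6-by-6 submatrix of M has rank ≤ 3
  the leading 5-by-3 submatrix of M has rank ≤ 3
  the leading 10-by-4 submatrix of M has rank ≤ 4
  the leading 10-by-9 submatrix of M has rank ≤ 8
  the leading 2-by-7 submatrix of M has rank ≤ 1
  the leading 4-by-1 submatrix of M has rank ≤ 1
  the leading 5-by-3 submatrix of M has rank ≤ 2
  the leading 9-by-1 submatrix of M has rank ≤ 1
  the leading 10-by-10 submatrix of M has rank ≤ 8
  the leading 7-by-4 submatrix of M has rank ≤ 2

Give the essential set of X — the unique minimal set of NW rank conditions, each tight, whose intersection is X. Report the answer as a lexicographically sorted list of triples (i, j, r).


Rank table r_w(12×12) implied by the 31 constraints:

  i=1: 0  0  0  0  0  0  0  0  0  0  1  1
  i=2: 0  0  1  1  1  1  1  1  1  1  2  2
  i=3: 0  1  2  2  2  2  2  2  2  2  3  3
  i=4: 0  1  2  2  3  3  3  3  3  3  4  4
  i=5: 0  1  2  2  3  3  4  4  4  4  5  5
  i=6: 0  1  2  2  3  3  4  4  4  4  5  6
  i=7: 0  1  2  2  3  4  5  5  5  5  6  7
  i=8: 0  1  2  3  4  5  6  6  6  6  7  8
  i=9: 0  1  2  3  4  5  6  6  7  7  8  9
  i=10: 0  1  2  3  4  5  6  6  7  8  9  10
  i=11: 1  2  3  4  5  6  7  7  8  9  10  11
  i=12: 1  2  3  4  5  6  7  8  9  10  11  12

hence w(1..12) = (11, 3, 2, 5, 7, 12, 6, 4, 9, 10, 1, 8).

Fulton essential set (7 of the 31 Rothe cells):

[(1, 10, 0), (2, 2, 0), (6, 6, 3), (6, 10, 4), (7, 4, 2), (10, 1, 0), (10, 8, 6)]


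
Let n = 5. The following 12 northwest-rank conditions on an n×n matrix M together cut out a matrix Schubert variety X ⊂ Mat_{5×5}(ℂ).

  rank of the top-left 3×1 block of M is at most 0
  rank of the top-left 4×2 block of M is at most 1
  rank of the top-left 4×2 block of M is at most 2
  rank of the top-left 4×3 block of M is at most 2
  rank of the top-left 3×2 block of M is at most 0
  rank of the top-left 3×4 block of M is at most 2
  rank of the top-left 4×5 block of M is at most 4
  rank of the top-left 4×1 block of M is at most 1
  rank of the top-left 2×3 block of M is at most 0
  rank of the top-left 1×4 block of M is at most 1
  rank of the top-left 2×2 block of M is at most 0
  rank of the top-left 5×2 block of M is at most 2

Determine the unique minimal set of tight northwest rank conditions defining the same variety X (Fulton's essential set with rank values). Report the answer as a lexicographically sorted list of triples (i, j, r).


The tightest implied rank at each (i,j), from the 12 conditions:

  0 | 0 | 0 | 1 | 1
  0 | 0 | 0 | 1 | 2
  0 | 0 | 1 | 2 | 3
  1 | 1 | 2 | 3 | 4
  1 | 2 | 3 | 4 | 5

second differences of R give the permutation w = (4, 5, 3, 1, 2).

D(w) has 8 cells with 2 SE-corners; essential set:

[(2, 3, 0), (3, 2, 0)]


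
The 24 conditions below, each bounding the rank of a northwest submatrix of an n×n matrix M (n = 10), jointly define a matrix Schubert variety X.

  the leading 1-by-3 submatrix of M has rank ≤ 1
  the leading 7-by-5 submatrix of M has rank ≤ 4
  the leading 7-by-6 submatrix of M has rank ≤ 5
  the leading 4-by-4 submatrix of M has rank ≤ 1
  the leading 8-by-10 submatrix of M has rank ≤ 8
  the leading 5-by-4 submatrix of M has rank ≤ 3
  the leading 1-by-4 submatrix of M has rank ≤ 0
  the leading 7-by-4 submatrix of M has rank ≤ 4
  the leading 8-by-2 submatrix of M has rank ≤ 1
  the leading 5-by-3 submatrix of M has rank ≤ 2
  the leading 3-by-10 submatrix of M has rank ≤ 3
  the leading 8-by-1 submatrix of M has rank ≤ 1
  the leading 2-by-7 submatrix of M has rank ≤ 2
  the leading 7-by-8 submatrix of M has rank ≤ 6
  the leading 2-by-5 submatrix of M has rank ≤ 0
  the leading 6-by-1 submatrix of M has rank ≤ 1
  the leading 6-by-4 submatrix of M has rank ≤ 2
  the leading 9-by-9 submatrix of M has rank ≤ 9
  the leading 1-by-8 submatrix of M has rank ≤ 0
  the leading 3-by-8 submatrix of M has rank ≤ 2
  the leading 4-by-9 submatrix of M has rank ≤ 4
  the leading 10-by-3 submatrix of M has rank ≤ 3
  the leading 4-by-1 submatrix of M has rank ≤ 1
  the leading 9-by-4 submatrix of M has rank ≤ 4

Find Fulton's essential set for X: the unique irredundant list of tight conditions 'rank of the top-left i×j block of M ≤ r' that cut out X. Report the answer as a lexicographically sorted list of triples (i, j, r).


Recovering R(i,j) via the rank-extension bound from the 24 conditions:

  i=1: 0, 0, 0, 0, 0, 0, 0, 0, 1, 1
  i=2: 0, 0, 0, 0, 0, 1, 1, 1, 2, 2
  i=3: 1, 1, 1, 1, 1, 2, 2, 2, 3, 3
  i=4: 1, 1, 1, 1, 2, 3, 3, 3, 4, 4
  i=5: 1, 1, 2, 2, 3, 4, 4, 4, 5, 5
  i=6: 1, 1, 2, 2, 3, 4, 5, 5, 6, 6
  i=7: 1, 1, 2, 3, 4, 5, 6, 6, 7, 7
  i=8: 1, 1, 2, 3, 4, 5, 6, 7, 8, 8
  i=9: 1, 2, 3, 4, 5, 6, 7, 8, 9, 9
  i=10: 1, 2, 3, 4, 5, 6, 7, 8, 9, 10

giving w = (9, 6, 1, 5, 3, 7, 4, 8, 2, 10) via Δ²R.

Fulton essential set (5 of the 21 Rothe cells):

[(1, 8, 0), (2, 5, 0), (4, 4, 1), (6, 4, 2), (8, 2, 1)]


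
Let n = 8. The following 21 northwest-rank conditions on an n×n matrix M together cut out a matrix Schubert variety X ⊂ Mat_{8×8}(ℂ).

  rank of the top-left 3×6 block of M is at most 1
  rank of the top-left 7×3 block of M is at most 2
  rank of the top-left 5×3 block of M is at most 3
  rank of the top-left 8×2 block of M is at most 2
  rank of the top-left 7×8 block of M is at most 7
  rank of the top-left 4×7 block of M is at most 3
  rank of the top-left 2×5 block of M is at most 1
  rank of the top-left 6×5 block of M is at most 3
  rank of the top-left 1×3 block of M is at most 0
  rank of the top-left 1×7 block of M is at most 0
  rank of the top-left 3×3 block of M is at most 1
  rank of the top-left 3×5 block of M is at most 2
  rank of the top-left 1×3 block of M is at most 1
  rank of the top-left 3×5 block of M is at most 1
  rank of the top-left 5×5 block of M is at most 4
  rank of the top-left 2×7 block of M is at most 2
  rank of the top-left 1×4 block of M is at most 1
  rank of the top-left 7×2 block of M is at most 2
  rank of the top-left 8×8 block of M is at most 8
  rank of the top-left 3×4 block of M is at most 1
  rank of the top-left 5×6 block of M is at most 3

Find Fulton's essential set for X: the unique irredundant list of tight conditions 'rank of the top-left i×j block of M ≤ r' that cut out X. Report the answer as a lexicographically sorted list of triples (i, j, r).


Reconstructing r_w from the 21 given conditions:

  i=1: 0 | 0 | 0 | 0 | 0 | 0 | 0 | 1
  i=2: 1 | 1 | 1 | 1 | 1 | 1 | 1 | 2
  i=3: 1 | 1 | 1 | 1 | 1 | 1 | 2 | 3
  i=4: 1 | 2 | 2 | 2 | 2 | 2 | 3 | 4
  i=5: 1 | 2 | 2 | 3 | 3 | 3 | 4 | 5
  i=6: 1 | 2 | 2 | 3 | 3 | 4 | 5 | 6
  i=7: 1 | 2 | 2 | 3 | 4 | 5 | 6 | 7
  i=8: 1 | 2 | 3 | 4 | 5 | 6 | 7 | 8

reading off 1-entries of Δ²R: w = (8, 1, 7, 2, 4, 6, 5, 3).

ℓ(w)=16; the 4 essential cells (i,j,r):

[(1, 7, 0), (3, 6, 1), (6, 5, 3), (7, 3, 2)]


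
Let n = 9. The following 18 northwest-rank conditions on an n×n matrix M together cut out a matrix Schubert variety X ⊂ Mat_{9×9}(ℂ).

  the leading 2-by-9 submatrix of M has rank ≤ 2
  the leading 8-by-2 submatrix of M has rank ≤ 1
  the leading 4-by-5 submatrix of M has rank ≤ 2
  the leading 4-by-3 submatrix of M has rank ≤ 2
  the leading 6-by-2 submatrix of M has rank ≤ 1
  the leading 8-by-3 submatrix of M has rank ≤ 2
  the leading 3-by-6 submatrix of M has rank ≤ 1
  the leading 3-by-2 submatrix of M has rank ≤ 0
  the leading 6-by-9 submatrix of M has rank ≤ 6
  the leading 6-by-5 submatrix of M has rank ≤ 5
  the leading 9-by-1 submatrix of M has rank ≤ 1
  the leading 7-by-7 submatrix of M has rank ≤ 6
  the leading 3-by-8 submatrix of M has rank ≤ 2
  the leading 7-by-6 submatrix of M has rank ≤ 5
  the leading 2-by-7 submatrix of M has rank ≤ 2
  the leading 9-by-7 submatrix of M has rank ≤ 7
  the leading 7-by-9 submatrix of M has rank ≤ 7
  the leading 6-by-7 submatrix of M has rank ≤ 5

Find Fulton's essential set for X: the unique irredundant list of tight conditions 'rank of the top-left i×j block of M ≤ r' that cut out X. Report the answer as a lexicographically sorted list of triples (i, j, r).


Rank table r_w(9×9) implied by the 18 constraints:

  i=1: 0 | 0 | 1 | 1 | 1 | 1 | 1 | 1 | 1
  i=2: 0 | 0 | 1 | 1 | 1 | 1 | 2 | 2 | 2
  i=3: 0 | 0 | 1 | 1 | 1 | 1 | 2 | 2 | 3
  i=4: 1 | 1 | 2 | 2 | 2 | 2 | 3 | 3 | 4
  i=5: 1 | 1 | 2 | 3 | 3 | 3 | 4 | 4 | 5
  i=6: 1 | 1 | 2 | 3 | 4 | 4 | 5 | 5 | 6
  i=7: 1 | 1 | 2 | 3 | 4 | 5 | 6 | 6 | 7
  i=8: 1 | 1 | 2 | 3 | 4 | 5 | 6 | 7 | 8
  i=9: 1 | 2 | 3 | 4 | 5 | 6 | 7 | 8 | 9

the unique w with this rank table is (3, 7, 9, 1, 4, 5, 6, 8, 2).

D(w) has 17 cells with 4 SE-corners; essential set:

[(3, 2, 0), (3, 6, 1), (3, 8, 2), (8, 2, 1)]


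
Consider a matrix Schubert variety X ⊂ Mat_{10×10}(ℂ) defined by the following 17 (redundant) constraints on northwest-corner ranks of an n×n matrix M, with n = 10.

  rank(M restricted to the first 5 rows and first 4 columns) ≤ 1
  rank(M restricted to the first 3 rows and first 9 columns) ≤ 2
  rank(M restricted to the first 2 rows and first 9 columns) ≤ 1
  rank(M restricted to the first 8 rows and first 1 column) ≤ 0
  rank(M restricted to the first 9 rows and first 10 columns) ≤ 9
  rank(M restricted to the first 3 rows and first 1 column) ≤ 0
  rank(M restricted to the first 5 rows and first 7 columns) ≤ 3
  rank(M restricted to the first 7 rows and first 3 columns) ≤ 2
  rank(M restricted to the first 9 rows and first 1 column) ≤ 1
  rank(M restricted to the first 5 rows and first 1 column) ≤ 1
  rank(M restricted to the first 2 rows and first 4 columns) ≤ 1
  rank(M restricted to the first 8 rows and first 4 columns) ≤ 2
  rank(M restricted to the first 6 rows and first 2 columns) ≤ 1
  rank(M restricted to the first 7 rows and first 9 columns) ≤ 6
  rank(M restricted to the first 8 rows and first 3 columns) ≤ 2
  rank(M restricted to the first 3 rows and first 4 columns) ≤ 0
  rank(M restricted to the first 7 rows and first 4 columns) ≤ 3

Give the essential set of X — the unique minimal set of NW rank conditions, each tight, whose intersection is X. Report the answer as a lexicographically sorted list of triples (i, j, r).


The tightest implied rank at each (i,j), from the 17 conditions:

  R[1]: 0 | 0 | 0 | 0 | 1 | 1 | 1 | 1 | 1 | 1
  R[2]: 0 | 0 | 0 | 0 | 1 | 1 | 1 | 1 | 1 | 2
  R[3]: 0 | 0 | 0 | 0 | 1 | 2 | 2 | 2 | 2 | 3
  R[4]: 0 | 1 | 1 | 1 | 2 | 3 | 3 | 3 | 3 | 4
  R[5]: 0 | 1 | 1 | 1 | 2 | 3 | 3 | 4 | 4 | 5
  R[6]: 0 | 1 | 2 | 2 | 3 | 4 | 4 | 5 | 5 | 6
  R[7]: 0 | 1 | 2 | 2 | 3 | 4 | 5 | 6 | 6 | 7
  R[8]: 0 | 1 | 2 | 2 | 3 | 4 | 5 | 6 | 7 | 8
  R[9]: 1 | 2 | 3 | 3 | 4 | 5 | 6 | 7 | 8 | 9
  R[10]: 1 | 2 | 3 | 4 | 5 | 6 | 7 | 8 | 9 | 10

reading off 1-entries of Δ²R: w = (5, 10, 6, 2, 8, 3, 7, 9, 1, 4).

Rothe diagram D(w) (26 cells), 6 SE-corners (essential conditions):

[(2, 9, 1), (3, 4, 0), (5, 4, 1), (5, 7, 3), (8, 1, 0), (8, 4, 2)]


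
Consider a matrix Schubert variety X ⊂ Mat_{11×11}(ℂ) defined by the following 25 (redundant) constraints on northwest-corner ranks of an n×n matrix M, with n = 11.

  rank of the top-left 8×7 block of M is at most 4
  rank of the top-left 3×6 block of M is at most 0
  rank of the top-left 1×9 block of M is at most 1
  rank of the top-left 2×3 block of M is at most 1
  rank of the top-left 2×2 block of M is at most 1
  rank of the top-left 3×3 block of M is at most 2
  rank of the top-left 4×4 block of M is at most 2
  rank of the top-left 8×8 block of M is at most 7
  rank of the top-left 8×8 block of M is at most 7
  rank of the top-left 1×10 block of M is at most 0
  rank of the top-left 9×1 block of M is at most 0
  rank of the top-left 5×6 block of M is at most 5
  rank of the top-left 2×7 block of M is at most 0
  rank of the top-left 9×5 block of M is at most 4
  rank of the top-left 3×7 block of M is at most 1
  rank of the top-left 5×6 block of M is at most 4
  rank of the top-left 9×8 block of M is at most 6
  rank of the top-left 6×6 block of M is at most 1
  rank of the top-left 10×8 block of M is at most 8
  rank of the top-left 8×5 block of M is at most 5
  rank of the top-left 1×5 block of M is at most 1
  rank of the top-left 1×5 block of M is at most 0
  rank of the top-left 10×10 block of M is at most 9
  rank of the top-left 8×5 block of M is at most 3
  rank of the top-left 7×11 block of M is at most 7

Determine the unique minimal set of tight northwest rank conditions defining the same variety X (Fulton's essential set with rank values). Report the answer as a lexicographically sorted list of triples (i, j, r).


Rank table r_w(11×11) implied by the 25 constraints:

  0 | 0 | 0 | 0 | 0 | 0 | 0 | 0 | 0 | 0 | 1
  0 | 0 | 0 | 0 | 0 | 0 | 0 | 1 | 1 | 1 | 2
  0 | 0 | 0 | 0 | 0 | 0 | 1 | 2 | 2 | 2 | 3
  0 | 1 | 1 | 1 | 1 | 1 | 2 | 3 | 3 | 3 | 4
  0 | 1 | 1 | 1 | 1 | 1 | 2 | 3 | 4 | 4 | 5
  0 | 1 | 1 | 1 | 1 | 1 | 2 | 3 | 4 | 5 | 6
  0 | 1 | 2 | 2 | 2 | 2 | 3 | 4 | 5 | 6 | 7
  0 | 1 | 2 | 3 | 3 | 3 | 4 | 5 | 6 | 7 | 8
  0 | 1 | 2 | 3 | 4 | 4 | 5 | 6 | 7 | 8 | 9
  1 | 2 | 3 | 4 | 5 | 5 | 6 | 7 | 8 | 9 | 10
  1 | 2 | 3 | 4 | 5 | 6 | 7 | 8 | 9 | 10 | 11

giving w = (11, 8, 7, 2, 9, 10, 3, 4, 5, 1, 6) via Δ²R.

Fulton essential set (5 of the 37 Rothe cells):

[(1, 10, 0), (2, 7, 0), (3, 6, 0), (6, 6, 1), (9, 1, 0)]


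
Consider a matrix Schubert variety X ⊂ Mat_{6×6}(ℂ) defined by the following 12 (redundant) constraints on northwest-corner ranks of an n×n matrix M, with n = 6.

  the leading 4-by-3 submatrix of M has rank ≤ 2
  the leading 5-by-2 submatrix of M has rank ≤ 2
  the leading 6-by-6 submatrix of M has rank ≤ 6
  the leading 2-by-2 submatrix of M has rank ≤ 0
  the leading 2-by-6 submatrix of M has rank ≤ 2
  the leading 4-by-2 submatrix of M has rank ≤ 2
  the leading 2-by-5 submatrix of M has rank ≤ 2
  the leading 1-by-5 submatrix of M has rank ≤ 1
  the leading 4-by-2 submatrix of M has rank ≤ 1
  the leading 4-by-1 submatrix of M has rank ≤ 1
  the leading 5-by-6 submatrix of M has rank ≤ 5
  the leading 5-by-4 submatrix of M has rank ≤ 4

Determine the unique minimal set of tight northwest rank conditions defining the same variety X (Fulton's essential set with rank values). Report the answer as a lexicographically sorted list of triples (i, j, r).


Computing R[i][j] = min implied NW-rank bound (n=6, 12 conditions):

  i=1: 0  0  1  1  1  1
  i=2: 0  0  1  2  2  2
  i=3: 1  1  2  3  3  3
  i=4: 1  1  2  3  4  4
  i=5: 1  2  3  4  5  5
  i=6: 1  2  3  4  5  6

second differences of R give the permutation w = (3, 4, 1, 5, 2, 6).

ℓ(w)=5; the 2 essential cells (i,j,r):

[(2, 2, 0), (4, 2, 1)]


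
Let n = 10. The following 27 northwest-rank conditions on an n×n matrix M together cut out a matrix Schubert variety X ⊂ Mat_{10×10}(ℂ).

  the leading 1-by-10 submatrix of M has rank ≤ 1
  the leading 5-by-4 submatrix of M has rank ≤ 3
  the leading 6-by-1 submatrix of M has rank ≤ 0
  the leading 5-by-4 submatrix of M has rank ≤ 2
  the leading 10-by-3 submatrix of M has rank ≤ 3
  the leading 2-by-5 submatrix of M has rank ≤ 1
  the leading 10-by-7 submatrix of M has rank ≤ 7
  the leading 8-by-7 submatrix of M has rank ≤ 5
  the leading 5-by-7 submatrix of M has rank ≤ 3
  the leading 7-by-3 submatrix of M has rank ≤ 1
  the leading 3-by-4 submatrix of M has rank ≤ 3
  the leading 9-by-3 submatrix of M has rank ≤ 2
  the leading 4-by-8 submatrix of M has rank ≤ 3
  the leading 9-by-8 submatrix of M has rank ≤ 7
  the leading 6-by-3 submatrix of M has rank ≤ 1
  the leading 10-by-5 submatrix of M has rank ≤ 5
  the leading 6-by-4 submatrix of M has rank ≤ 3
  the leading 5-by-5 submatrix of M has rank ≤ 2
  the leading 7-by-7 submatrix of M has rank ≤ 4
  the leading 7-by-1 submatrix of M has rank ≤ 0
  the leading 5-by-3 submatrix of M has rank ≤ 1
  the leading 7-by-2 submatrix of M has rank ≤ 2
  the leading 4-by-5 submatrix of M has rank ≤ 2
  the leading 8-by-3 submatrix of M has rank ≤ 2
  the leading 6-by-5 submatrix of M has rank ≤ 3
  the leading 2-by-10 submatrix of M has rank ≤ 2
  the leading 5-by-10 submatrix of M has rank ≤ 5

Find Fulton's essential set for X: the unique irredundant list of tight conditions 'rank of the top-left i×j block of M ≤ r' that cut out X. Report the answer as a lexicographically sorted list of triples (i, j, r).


The tightest implied rank at each (i,j), from the 27 conditions:

  R[1]: 0 1 1 1 1 1 1 1 1 1
  R[2]: 0 1 1 1 1 2 2 2 2 2
  R[3]: 0 1 1 2 2 3 3 3 3 3
  R[4]: 0 1 1 2 2 3 3 3 4 4
  R[5]: 0 1 1 2 2 3 3 4 5 5
  R[6]: 0 1 1 2 3 4 4 5 6 6
  R[7]: 0 1 1 2 3 4 4 5 6 7
  R[8]: 1 2 2 3 4 5 5 6 7 8
  R[9]: 1 2 2 3 4 5 6 7 8 9
  R[10]: 1 2 3 4 5 6 7 8 9 10

giving w = (2, 6, 4, 9, 8, 5, 10, 1, 7, 3) via Δ²R.

Rothe diagram D(w) (22 cells), 8 SE-corners (essential conditions):

[(2, 5, 1), (4, 8, 3), (5, 5, 2), (5, 7, 3), (7, 1, 0), (7, 3, 1), (7, 7, 4), (9, 3, 2)]


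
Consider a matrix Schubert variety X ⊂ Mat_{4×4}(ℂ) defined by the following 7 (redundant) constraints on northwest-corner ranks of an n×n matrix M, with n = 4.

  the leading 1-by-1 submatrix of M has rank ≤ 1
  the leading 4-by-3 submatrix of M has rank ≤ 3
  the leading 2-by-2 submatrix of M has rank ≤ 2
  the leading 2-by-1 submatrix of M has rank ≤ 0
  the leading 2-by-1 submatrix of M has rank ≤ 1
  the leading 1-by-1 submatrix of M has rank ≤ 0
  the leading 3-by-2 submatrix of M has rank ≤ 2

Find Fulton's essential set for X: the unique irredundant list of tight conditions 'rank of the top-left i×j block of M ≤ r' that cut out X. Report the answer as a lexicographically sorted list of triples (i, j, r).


Reconstructing r_w from the 7 given conditions:

  row 1: 0 1 1 1
  row 2: 0 1 2 2
  row 3: 1 2 3 3
  row 4: 1 2 3 4

second differences of R give the permutation w = (2, 3, 1, 4).

Fulton essential set (1 of the 2 Rothe cells):

[(2, 1, 0)]
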